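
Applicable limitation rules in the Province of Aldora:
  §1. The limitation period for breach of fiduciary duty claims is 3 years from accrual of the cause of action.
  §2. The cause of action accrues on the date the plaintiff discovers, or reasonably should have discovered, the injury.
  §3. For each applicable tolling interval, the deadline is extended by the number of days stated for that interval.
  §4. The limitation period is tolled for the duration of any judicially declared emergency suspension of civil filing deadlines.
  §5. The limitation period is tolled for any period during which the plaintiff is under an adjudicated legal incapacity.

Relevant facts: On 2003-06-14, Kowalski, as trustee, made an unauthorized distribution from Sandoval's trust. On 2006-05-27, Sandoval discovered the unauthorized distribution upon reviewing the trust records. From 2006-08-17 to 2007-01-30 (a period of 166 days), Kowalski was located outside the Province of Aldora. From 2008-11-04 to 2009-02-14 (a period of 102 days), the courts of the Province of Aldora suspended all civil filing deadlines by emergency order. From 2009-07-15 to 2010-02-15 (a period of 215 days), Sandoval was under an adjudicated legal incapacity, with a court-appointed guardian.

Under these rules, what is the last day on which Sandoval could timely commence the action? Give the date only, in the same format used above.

2010-04-09

Accrual is tied to discovery, so the period began on 2006-05-27 rather than on 2003-06-14 when the act occurred.
3 years from 2006-05-27 is 2009-05-27.
The emergency suspension of filing deadlines from 2008-11-04 to 2009-02-14 tolled the period for 102 days, extending the deadline to 2009-09-06.
The period was tolled for 215 days by the plaintiff's legal incapacity (2009-07-15 to 2010-02-15), pushing the deadline to 2010-04-09.
The defendant's absence from the jurisdiction from 2006-08-17 to 2007-01-30 does not toll the period, because no stated rule makes the defendant's absence a tolling event.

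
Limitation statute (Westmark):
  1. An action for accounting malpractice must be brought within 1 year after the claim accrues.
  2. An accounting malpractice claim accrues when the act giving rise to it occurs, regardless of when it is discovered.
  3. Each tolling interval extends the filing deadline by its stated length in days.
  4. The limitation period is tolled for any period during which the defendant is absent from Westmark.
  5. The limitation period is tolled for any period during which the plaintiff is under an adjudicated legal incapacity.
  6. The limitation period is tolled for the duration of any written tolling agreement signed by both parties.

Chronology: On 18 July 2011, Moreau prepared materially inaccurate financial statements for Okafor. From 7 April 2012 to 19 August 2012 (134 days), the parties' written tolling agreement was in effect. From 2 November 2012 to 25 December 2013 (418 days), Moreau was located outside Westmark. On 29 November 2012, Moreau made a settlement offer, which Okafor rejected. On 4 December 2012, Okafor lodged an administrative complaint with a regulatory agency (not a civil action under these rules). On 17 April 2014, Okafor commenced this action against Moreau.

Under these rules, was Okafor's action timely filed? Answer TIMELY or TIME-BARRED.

TIME-BARRED

The claim accrued on 18 July 2011, the date of the act.
Adding the 1 year base period to 18 July 2011 gives a deadline of 18 July 2012, before any tolling.
The written tolling agreement from 7 April 2012 to 19 August 2012 tolled the period for 134 days, extending the deadline to 29 November 2012.
The period was tolled for 418 days by the defendant's absence from the jurisdiction (2 November 2012 to 25 December 2013), pushing the deadline to 21 January 2014.
Nothing else in the chronology tolls or restarts the period.
The 17 April 2014 filing falls after the 21 January 2014 deadline; the claim is time-barred.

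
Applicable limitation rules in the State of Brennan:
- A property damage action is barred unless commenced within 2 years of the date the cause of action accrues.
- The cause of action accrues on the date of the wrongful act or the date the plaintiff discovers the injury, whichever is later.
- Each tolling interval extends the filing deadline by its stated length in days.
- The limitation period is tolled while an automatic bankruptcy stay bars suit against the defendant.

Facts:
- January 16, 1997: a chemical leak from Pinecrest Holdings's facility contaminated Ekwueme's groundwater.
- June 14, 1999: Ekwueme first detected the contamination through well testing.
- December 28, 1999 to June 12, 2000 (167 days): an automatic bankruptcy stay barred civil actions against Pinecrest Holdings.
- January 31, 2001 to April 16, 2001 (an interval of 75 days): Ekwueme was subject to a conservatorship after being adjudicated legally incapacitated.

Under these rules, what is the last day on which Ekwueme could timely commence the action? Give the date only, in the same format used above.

Taking the later of the act (January 16, 1997) and discovery (June 14, 1999), the claim accrued on June 14, 1999.
Adding the 2 years base period to June 14, 1999 gives a deadline of June 14, 2001, before any tolling.
The automatic bankruptcy stay from December 28, 1999 to June 12, 2000 tolled the period for 167 days, extending the deadline to November 28, 2001.
No stated provision tolls the period for the plaintiff's incapacity, so the interval from January 31, 2001 to April 16, 2001 has no effect on the deadline.

November 28, 2001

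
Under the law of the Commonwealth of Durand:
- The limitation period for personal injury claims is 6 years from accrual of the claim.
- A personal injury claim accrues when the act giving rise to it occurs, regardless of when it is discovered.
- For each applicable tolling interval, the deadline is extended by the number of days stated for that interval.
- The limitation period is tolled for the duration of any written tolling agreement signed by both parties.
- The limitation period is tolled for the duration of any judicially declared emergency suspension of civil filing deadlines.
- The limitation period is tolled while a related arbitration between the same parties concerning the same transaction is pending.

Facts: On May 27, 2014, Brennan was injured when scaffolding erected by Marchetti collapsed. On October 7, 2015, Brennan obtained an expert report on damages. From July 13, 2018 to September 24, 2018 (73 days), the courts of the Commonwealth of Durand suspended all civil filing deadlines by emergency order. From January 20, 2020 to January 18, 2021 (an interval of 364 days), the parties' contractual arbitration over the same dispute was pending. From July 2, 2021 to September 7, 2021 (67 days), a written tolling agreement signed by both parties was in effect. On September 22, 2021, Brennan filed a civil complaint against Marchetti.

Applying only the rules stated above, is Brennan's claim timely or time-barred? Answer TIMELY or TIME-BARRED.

TIMELY

The claim accrued on May 27, 2014, when the wrongful act occurred.
6 years from May 27, 2014 is May 27, 2020.
The period was tolled for 73 days by the emergency suspension of filing deadlines (July 13, 2018 to September 24, 2018), pushing the deadline to August 8, 2020.
Because the pending related arbitration ran from January 20, 2020 to January 18, 2021, the deadline is extended by 364 days to August 7, 2021.
The written tolling agreement from July 2, 2021 to September 7, 2021 tolled the period for 67 days, extending the deadline to October 13, 2021.
Nothing else in the chronology tolls or restarts the period.
The September 22, 2021 filing precedes the October 13, 2021 deadline; the claim is timely.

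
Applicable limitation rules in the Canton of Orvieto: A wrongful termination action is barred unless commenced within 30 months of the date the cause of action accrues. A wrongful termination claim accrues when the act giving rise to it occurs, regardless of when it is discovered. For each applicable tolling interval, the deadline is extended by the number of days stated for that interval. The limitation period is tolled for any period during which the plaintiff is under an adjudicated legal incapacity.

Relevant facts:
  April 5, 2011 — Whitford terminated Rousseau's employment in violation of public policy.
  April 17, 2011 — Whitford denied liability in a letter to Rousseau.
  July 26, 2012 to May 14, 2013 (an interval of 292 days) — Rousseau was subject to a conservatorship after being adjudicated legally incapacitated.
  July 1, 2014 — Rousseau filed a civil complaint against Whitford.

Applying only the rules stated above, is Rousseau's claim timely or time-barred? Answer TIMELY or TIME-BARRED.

The claim accrued on April 5, 2011, when the wrongful act occurred.
The untolled deadline — 30 months after April 5, 2011 — is October 5, 2013.
The plaintiff's legal incapacity from July 26, 2012 to May 14, 2013 tolled the period for 292 days, extending the deadline to July 24, 2014.
None of the other events listed affects the running of the period under the stated rules.
Rousseau filed on July 1, 2014, before the July 24, 2014 deadline, so the action is timely.

TIMELY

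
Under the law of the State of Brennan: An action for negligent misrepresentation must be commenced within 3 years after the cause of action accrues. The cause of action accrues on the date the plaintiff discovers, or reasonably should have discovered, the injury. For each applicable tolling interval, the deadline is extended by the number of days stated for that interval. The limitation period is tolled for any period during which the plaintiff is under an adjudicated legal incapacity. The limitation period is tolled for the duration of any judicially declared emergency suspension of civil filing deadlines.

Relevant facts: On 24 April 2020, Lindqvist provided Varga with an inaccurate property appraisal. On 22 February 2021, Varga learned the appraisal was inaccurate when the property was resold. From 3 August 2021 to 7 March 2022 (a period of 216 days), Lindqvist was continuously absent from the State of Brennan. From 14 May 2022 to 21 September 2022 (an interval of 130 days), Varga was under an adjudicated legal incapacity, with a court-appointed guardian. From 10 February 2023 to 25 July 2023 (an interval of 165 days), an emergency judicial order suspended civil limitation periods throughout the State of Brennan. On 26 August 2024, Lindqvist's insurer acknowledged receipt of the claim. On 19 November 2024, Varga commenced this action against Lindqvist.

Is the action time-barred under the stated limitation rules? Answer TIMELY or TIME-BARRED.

TIMELY

The claim did not accrue until Varga discovered the injury on 22 February 2021; the 24 April 2020 act date does not start the clock under the stated rule.
The untolled deadline — 3 years after 22 February 2021 — is 22 February 2024.
The plaintiff's legal incapacity from 14 May 2022 to 21 September 2022 tolled the period for 130 days, extending the deadline to 1 July 2024.
The period was tolled for 165 days by the emergency suspension of filing deadlines (10 February 2023 to 25 July 2023), pushing the deadline to 13 December 2024.
Although the defendant's absence ran from 3 August 2021 to 7 March 2022, the stated rules do not make that a tolling event, so it is disregarded.
The other events in the timeline have no effect on the limitation period under the stated rules.
The 19 November 2024 filing precedes the 13 December 2024 deadline; the claim is timely.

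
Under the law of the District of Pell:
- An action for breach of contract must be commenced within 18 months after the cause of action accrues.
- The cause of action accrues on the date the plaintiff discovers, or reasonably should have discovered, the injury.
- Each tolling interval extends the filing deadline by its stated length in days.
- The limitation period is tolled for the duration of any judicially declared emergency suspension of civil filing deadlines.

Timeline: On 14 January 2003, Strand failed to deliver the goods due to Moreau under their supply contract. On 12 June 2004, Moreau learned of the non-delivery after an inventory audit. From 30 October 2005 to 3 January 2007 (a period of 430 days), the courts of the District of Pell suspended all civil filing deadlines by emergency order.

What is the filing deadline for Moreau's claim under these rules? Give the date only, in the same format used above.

Accrual is tied to discovery, so the period began on 12 June 2004 rather than on 14 January 2003 when the act occurred.
The untolled deadline — 18 months after 12 June 2004 — is 12 December 2005.
Because the emergency suspension of filing deadlines ran from 30 October 2005 to 3 January 2007, the deadline is extended by 430 days to 15 February 2007.

15 February 2007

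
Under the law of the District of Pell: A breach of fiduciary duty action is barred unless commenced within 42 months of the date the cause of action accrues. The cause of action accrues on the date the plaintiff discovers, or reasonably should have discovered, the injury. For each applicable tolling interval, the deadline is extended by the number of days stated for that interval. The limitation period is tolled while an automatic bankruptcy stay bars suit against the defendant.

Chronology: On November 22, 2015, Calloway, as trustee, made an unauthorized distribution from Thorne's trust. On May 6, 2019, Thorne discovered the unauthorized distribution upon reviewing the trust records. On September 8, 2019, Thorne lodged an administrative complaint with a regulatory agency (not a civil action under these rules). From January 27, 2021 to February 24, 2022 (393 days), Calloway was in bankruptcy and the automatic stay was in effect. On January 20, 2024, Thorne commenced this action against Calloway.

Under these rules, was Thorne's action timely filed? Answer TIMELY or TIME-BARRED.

Under the discovery rule, the claim accrued on May 6, 2019, when Thorne discovered the injury — not on the November 22, 2015 date of the underlying act.
The untolled deadline — 42 months after May 6, 2019 — is November 6, 2022.
The automatic bankruptcy stay from January 27, 2021 to February 24, 2022 tolled the period for 393 days, extending the deadline to December 4, 2023.
Nothing else in the chronology tolls or restarts the period.
Thorne filed on January 20, 2024, after the December 4, 2023 deadline, so the action is time-barred.

TIME-BARRED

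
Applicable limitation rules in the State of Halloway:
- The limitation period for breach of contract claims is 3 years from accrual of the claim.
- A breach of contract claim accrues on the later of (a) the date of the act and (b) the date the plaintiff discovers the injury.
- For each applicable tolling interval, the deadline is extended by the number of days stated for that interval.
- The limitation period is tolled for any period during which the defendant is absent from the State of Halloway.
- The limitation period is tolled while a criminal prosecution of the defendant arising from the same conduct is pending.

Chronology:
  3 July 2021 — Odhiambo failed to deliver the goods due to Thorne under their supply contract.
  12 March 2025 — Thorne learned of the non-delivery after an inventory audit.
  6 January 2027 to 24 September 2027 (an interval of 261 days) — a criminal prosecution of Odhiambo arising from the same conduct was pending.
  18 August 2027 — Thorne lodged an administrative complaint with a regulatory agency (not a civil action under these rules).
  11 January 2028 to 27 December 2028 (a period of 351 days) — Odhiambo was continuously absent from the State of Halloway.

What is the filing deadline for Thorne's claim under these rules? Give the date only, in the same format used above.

14 November 2029

Taking the later of the act (3 July 2021) and discovery (12 March 2025), the claim accrued on 12 March 2025.
3 years from 12 March 2025 is 12 March 2028.
Because the pending criminal prosecution ran from 6 January 2027 to 24 September 2027, the deadline is extended by 261 days to 28 November 2028.
Because the defendant's absence from the jurisdiction ran from 11 January 2028 to 27 December 2028, the deadline is extended by 351 days to 14 November 2029.
Nothing else in the chronology tolls or restarts the period.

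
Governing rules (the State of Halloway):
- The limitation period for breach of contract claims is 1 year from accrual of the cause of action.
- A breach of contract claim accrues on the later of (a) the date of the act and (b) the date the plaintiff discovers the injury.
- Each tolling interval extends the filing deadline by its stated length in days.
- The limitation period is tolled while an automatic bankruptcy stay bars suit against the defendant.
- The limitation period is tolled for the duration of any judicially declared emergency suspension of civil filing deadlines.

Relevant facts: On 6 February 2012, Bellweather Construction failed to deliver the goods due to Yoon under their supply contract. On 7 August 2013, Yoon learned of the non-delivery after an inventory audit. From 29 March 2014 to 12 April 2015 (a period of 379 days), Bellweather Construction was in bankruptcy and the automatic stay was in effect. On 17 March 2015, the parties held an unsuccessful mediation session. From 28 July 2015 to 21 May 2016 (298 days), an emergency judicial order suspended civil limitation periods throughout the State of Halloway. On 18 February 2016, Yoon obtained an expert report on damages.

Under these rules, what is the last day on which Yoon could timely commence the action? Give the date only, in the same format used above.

The claim accrued on 7 August 2013 — the later of the 6 February 2012 act and the 7 August 2013 discovery.
Adding the 1 year base period to 7 August 2013 gives a deadline of 7 August 2014, before any tolling.
The automatic bankruptcy stay from 29 March 2014 to 12 April 2015 tolled the period for 379 days, extending the deadline to 21 August 2015.
The emergency suspension of filing deadlines from 28 July 2015 to 21 May 2016 tolled the period for 298 days, extending the deadline to 14 June 2016.
None of the other events listed affects the running of the period under the stated rules.

14 June 2016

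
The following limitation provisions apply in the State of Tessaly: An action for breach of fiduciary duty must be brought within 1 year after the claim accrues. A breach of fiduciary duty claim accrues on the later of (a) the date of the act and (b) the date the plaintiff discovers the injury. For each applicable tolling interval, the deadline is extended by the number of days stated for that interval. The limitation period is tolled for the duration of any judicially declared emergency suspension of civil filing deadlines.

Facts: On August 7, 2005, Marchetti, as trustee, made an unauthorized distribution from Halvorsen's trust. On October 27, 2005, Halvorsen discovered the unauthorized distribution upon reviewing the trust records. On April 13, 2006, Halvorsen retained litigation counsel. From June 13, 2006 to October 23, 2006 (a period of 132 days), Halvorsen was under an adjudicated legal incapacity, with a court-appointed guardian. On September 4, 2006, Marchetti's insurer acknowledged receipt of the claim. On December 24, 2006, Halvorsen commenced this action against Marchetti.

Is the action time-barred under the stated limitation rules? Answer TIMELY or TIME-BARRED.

TIME-BARRED

Taking the later of the act (August 7, 2005) and discovery (October 27, 2005), the claim accrued on October 27, 2005.
The untolled deadline — 1 year after October 27, 2005 — is October 27, 2006.
The plaintiff's legal incapacity from June 13, 2006 to October 23, 2006 does not toll the period, because no stated rule makes the plaintiff's incapacity a tolling event.
Nothing else in the chronology tolls or restarts the period.
The December 24, 2006 filing falls after the October 27, 2006 deadline; the claim is time-barred.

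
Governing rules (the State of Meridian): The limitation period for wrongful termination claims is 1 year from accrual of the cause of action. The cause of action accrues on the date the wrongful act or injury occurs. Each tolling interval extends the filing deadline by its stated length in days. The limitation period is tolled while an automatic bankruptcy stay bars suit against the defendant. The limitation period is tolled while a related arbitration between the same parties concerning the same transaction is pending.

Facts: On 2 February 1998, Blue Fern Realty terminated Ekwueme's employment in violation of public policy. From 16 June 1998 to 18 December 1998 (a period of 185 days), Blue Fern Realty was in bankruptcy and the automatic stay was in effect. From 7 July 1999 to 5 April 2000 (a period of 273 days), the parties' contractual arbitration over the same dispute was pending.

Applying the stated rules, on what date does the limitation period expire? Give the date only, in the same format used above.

5 May 2000

The cause of action accrued on 2 February 1998, the date of the act.
1 year from 2 February 1998 is 2 February 1999.
The automatic bankruptcy stay from 16 June 1998 to 18 December 1998 tolled the period for 185 days, extending the deadline to 6 August 1999.
Because the pending related arbitration ran from 7 July 1999 to 5 April 2000, the deadline is extended by 273 days to 5 May 2000.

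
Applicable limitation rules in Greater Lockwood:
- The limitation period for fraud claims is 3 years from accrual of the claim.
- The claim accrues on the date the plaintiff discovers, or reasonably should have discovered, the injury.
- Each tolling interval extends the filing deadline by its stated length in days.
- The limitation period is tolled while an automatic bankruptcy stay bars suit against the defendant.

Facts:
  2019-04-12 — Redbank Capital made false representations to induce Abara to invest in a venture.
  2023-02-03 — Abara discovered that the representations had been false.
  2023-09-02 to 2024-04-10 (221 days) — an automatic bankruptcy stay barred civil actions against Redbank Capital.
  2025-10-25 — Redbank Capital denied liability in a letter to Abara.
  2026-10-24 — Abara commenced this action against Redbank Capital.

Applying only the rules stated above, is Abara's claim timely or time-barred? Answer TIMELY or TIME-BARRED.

Under the discovery rule, the claim accrued on 2023-02-03, when Abara discovered the injury — not on the 2019-04-12 date of the underlying act.
Adding the 3 years base period to 2023-02-03 gives a deadline of 2026-02-03, before any tolling.
The period was tolled for 221 days by the automatic bankruptcy stay (2023-09-02 to 2024-04-10), pushing the deadline to 2026-09-12.
Nothing else in the chronology tolls or restarts the period.
Filing on 2026-10-24 missed the 2026-09-12 deadline — the action is time-barred.

TIME-BARRED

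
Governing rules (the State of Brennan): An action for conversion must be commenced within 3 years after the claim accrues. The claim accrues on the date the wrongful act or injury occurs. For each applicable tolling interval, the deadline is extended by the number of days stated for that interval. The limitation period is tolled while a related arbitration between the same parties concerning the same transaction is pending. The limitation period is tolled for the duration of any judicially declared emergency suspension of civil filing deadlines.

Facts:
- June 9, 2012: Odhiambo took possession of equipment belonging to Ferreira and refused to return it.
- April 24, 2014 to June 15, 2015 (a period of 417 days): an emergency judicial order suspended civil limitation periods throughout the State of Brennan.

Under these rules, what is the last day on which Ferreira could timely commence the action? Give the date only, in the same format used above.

The limitation period began to run on June 9, 2012.
Adding the 3 years base period to June 9, 2012 gives a deadline of June 9, 2015, before any tolling.
Because the emergency suspension of filing deadlines ran from April 24, 2014 to June 15, 2015, the deadline is extended by 417 days to July 30, 2016.

July 30, 2016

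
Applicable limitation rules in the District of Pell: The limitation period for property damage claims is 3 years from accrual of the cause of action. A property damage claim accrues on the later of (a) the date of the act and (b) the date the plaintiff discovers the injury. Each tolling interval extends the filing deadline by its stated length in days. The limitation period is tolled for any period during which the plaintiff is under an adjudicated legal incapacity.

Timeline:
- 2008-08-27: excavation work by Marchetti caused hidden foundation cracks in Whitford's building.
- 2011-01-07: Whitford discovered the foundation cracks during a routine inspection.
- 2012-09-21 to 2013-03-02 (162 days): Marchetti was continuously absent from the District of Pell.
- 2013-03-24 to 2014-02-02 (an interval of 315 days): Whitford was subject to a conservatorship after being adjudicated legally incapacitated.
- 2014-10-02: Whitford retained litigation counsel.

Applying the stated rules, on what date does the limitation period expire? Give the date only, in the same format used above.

2014-11-18

Because discovery on 2011-01-07 post-dates the 2008-08-27 act, accrual under the later-of rule falls on 2011-01-07.
3 years from 2011-01-07 is 2014-01-07.
The plaintiff's legal incapacity from 2013-03-24 to 2014-02-02 tolled the period for 315 days, extending the deadline to 2014-11-18.
The defendant's absence from the jurisdiction from 2012-09-21 to 2013-03-02 does not toll the period, because no stated rule makes the defendant's absence a tolling event.
None of the other events listed affects the running of the period under the stated rules.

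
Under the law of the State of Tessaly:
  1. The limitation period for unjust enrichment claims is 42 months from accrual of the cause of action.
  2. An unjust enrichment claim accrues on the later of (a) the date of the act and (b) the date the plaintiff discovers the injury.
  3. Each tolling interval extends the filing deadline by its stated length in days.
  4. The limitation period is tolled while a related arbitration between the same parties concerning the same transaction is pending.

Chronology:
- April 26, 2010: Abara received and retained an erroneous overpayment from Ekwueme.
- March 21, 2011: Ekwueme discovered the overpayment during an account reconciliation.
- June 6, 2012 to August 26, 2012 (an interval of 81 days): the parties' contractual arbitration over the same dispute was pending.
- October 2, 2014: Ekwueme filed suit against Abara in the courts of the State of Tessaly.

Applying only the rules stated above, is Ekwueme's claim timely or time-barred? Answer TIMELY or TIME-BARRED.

Taking the later of the act (April 26, 2010) and discovery (March 21, 2011), the claim accrued on March 21, 2011.
Adding the 42 months base period to March 21, 2011 gives a deadline of September 21, 2014, before any tolling.
The pending related arbitration from June 6, 2012 to August 26, 2012 tolled the period for 81 days, extending the deadline to December 11, 2014.
Ekwueme filed on October 2, 2014, before the December 11, 2014 deadline, so the action is timely.

TIMELY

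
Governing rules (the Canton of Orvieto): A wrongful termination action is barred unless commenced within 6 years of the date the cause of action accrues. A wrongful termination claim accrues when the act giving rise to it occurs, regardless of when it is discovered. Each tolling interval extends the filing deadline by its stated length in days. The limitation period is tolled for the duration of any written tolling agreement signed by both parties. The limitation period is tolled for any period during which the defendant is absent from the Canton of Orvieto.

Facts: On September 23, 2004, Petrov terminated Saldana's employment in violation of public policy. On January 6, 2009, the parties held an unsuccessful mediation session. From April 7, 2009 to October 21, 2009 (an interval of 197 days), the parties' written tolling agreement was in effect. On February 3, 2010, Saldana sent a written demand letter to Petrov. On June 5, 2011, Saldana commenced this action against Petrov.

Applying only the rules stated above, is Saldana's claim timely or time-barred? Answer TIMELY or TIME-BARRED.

TIME-BARRED

The claim accrued on September 23, 2004, when the wrongful act occurred.
Adding the 6 years base period to September 23, 2004 gives a deadline of September 23, 2010, before any tolling.
The written tolling agreement from April 7, 2009 to October 21, 2009 tolled the period for 197 days, extending the deadline to April 8, 2011.
Nothing else in the chronology tolls or restarts the period.
Saldana filed on June 5, 2011, after the April 8, 2011 deadline, so the action is time-barred.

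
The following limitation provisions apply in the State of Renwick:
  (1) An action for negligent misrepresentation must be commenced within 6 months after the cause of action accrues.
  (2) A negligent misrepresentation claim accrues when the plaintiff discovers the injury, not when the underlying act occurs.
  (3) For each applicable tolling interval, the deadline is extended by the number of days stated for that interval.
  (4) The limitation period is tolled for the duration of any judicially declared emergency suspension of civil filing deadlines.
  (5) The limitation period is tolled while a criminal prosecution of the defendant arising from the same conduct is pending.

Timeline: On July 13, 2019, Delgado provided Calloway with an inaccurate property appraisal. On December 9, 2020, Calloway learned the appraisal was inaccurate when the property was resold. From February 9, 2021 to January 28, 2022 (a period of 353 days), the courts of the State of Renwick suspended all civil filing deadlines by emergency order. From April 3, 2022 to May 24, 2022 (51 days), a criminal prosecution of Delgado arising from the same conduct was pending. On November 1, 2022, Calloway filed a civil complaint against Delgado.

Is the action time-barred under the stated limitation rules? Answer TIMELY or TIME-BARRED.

The claim did not accrue until Calloway discovered the injury on December 9, 2020; the July 13, 2019 act date does not start the clock under the stated rule.
The untolled deadline — 6 months after December 9, 2020 — is June 9, 2021.
The emergency suspension of filing deadlines from February 9, 2021 to January 28, 2022 tolled the period for 353 days, extending the deadline to May 28, 2022.
The pending criminal prosecution from April 3, 2022 to May 24, 2022 tolled the period for 51 days, extending the deadline to July 18, 2022.
Calloway filed on November 1, 2022, after the July 18, 2022 deadline, so the action is time-barred.

TIME-BARRED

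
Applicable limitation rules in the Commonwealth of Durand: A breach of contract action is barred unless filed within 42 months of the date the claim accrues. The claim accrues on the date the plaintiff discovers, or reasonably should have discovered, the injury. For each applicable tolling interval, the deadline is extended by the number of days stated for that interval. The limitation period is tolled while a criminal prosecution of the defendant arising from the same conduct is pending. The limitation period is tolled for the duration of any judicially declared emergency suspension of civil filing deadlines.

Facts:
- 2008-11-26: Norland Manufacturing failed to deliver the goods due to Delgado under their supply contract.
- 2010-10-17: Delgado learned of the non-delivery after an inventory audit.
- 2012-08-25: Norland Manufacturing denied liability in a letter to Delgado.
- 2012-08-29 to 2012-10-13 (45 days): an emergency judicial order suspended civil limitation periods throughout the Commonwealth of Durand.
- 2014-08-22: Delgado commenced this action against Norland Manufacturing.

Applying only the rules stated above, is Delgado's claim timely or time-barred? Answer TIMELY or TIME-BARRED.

TIME-BARRED

The claim did not accrue until Delgado discovered the injury on 2010-10-17; the 2008-11-26 act date does not start the clock under the stated rule.
The untolled deadline — 42 months after 2010-10-17 — is 2014-04-17.
The period was tolled for 45 days by the emergency suspension of filing deadlines (2012-08-29 to 2012-10-13), pushing the deadline to 2014-06-01.
The other events in the timeline have no effect on the limitation period under the stated rules.
The 2014-08-22 filing falls after the 2014-06-01 deadline; the claim is time-barred.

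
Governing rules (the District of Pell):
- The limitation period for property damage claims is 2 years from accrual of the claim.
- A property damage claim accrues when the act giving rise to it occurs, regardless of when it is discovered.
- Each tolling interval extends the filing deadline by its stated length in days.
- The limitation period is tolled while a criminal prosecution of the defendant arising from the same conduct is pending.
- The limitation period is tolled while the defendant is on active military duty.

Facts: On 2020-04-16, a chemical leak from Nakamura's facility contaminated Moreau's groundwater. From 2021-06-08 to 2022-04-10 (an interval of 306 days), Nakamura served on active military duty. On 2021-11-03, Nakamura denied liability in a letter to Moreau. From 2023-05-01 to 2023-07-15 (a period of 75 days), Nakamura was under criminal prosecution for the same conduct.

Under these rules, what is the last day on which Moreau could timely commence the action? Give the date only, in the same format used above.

2023-02-16

The claim accrued on 2020-04-16, the date of the act.
Adding the 2 years base period to 2020-04-16 gives a deadline of 2022-04-16, before any tolling.
The period was tolled for 306 days by the defendant's active military service (2021-06-08 to 2022-04-10), pushing the deadline to 2023-02-16.
By the time the pending criminal prosecution began on 2023-05-01, the limitation period had already expired on 2023-02-16; that interval cannot revive it.
The other events in the timeline have no effect on the limitation period under the stated rules.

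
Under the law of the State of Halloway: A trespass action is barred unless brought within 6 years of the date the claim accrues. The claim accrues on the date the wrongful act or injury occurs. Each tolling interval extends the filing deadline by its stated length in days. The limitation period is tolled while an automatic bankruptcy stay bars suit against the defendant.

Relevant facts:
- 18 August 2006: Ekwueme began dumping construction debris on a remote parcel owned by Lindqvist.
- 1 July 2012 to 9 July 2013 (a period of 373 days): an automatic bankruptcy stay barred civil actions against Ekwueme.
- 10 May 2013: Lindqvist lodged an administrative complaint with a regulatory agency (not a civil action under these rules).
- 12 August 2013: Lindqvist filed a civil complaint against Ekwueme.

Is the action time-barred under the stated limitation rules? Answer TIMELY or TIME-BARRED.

TIMELY

The limitation period began to run on 18 August 2006.
Adding the 6 years base period to 18 August 2006 gives a deadline of 18 August 2012, before any tolling.
Because the automatic bankruptcy stay ran from 1 July 2012 to 9 July 2013, the deadline is extended by 373 days to 26 August 2013.
The other events in the timeline have no effect on the limitation period under the stated rules.
Lindqvist filed on 12 August 2013, before the 26 August 2013 deadline, so the action is timely.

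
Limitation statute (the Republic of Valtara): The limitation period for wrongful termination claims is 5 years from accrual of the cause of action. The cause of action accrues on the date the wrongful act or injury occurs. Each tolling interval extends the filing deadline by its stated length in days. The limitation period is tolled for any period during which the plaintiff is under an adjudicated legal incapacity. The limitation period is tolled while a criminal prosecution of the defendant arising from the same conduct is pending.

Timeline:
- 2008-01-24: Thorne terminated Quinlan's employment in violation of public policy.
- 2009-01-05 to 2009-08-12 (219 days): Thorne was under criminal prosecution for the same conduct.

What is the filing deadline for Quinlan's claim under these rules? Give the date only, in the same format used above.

2013-08-31

The limitation period began to run on 2008-01-24.
5 years from 2008-01-24 is 2013-01-24.
The pending criminal prosecution from 2009-01-05 to 2009-08-12 tolled the period for 219 days, extending the deadline to 2013-08-31.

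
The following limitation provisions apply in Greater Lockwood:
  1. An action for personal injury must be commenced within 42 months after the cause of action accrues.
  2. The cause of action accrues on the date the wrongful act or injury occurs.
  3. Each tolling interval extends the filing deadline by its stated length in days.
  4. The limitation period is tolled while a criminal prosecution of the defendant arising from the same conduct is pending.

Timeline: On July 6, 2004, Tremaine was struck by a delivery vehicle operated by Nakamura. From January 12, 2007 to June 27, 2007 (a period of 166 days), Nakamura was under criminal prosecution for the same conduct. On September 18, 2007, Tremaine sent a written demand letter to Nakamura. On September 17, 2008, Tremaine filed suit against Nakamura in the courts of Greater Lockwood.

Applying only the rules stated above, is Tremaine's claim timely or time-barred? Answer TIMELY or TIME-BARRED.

The cause of action accrued on July 6, 2004, the date of the act.
Adding the 42 months base period to July 6, 2004 gives a deadline of January 6, 2008, before any tolling.
The pending criminal prosecution from January 12, 2007 to June 27, 2007 tolled the period for 166 days, extending the deadline to June 20, 2008.
Nothing else in the chronology tolls or restarts the period.
Filing on September 17, 2008 missed the June 20, 2008 deadline — the action is time-barred.

TIME-BARRED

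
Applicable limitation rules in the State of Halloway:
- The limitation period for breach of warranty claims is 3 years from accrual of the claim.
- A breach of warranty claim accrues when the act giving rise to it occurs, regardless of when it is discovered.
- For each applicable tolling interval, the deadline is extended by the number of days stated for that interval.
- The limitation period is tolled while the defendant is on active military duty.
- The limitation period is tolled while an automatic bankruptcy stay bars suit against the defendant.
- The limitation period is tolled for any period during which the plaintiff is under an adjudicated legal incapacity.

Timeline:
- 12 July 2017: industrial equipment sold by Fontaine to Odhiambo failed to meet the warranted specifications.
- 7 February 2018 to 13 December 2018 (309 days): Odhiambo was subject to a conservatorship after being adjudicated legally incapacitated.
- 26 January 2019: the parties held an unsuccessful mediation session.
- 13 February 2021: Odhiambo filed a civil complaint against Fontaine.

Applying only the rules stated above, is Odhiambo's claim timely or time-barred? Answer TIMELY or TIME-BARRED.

The claim accrued on 12 July 2017, the date of the act.
Adding the 3 years base period to 12 July 2017 gives a deadline of 12 July 2020, before any tolling.
Because the plaintiff's legal incapacity ran from 7 February 2018 to 13 December 2018, the deadline is extended by 309 days to 17 May 2021.
None of the other events listed affects the running of the period under the stated rules.
Filing on 13 February 2021 beat the 17 May 2021 deadline — the action is timely.

TIMELY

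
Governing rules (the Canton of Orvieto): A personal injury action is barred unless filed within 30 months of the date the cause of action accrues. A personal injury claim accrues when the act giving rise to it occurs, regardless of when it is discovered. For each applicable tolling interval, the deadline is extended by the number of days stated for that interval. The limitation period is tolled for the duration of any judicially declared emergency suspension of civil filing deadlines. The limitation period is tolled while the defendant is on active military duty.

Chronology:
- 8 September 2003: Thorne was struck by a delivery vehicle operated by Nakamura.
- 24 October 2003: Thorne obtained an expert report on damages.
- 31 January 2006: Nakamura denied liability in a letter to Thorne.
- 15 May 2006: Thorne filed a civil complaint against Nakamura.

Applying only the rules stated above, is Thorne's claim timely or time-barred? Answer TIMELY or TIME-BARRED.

The limitation period began to run on 8 September 2003.
The untolled deadline — 30 months after 8 September 2003 — is 8 March 2006.
The other events in the timeline have no effect on the limitation period under the stated rules.
Thorne filed on 15 May 2006, after the 8 March 2006 deadline, so the action is time-barred.

TIME-BARRED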